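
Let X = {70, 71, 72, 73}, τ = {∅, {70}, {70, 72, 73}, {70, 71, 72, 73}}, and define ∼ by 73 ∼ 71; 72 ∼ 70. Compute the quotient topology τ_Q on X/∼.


X/∼ = {[70=72], [71=73]}; |τ_Q| = 2.

Equivalence classes: [70=72], [71=73].
Quotient map π: X → X/∼ sends 70 ↦ [70=72], 71 ↦ [71=73], 72 ↦ [70=72], 73 ↦ [71=73].
For each subset V ⊆ X/∼, compute π^{-1}(V) ⊆ X and check whether π^{-1}(V) ∈ τ. V is open in τ_Q iff π^{-1}(V) ∈ τ.
  V = {}: π^{-1}(V) = ∅ ∈ τ ✓.
  V = {[70=72]}: π^{-1}(V) = {70, 72} ∉ τ ✗.
  V = {[71=73]}: π^{-1}(V) = {71, 73} ∉ τ ✗.
  V = {[70=72], [71=73]}: π^{-1}(V) = {70, 71, 72, 73} ∈ τ ✓.
Open sets in the quotient: τ_Q = {{}, {[70=72], [71=73]}} (2 elements).


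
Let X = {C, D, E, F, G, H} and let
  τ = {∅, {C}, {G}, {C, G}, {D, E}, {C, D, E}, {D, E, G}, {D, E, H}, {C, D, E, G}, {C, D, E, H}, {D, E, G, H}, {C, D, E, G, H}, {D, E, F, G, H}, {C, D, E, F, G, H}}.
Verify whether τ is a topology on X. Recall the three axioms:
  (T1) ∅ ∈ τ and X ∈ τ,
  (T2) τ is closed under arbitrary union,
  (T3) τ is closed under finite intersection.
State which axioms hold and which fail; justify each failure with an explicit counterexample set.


τ IS a topology on X.

Axiom (T1): ∅ ∈ τ? Yes; X ∈ τ? Yes.
Axiom (T2/T3): check pairwise unions and intersections of members of τ.
All pairwise intersections and unions checked — each lies in τ. Therefore τ satisfies (T1), (T2), (T3): it IS a topology on X.


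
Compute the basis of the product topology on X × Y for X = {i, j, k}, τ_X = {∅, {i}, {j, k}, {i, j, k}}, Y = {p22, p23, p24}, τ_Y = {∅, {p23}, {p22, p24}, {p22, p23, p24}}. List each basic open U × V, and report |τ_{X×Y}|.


Basis B = {∅ × ∅, {i} × {p23}, {i} × {p22, p24}, {j, k} × {p23}, {i} × {p22, p23, p24}, {i, j, k} × {p23}, {j, k} × {p22, p24}, {i, j, k} × {p22, p24}, {j, k} × {p22, p23, p24}, {i, j, k} × {p22, p23, p24}}; |τ_{X×Y}| = 16.

Enumerate products U × V with U ∈ τ_X, V ∈ τ_Y (deduplicated):
  ∅ × ∅ = {} (∅)
  {i} × {p23} = {(i,p23)}
  {i} × {p22, p24} = {(i,p22), (i,p24)}
  {j, k} × {p23} = {(j,p23), (k,p23)}
  {i} × {p22, p23, p24} = {(i,p22), (i,p23), (i,p24)}
  {i, j, k} × {p23} = {(i,p23), (j,p23), (k,p23)}
  {j, k} × {p22, p24} = {(j,p22), (j,p24), (k,p22), (k,p24)}
  {i, j, k} × {p22, p24} = {(i,p22), (i,p24), (j,p22), (j,p24), (k,p22), (k,p24)}
  {j, k} × {p22, p23, p24} = {(j,p22), (j,p23), (j,p24), (k,p22), (k,p23), (k,p24)}
  {i, j, k} × {p22, p23, p24} = {(i,p22), (i,p23), (i,p24), (j,p22), (j,p23), (j,p24), (k,p22), (k,p23), (k,p24)}
These 10 distinct sets form the basis B.
Close under arbitrary unions to get τ_{X×Y}; counting gives |τ_{X×Y}| = 16.


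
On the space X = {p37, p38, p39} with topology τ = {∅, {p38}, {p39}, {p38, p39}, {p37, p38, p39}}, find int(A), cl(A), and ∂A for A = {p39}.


int(A) = {p39}, cl(A) = {p37, p39}, ∂A = {p37}.

Closed sets in (X, τ) are complements of opens:
  closed(X, τ) = {∅, {p37}, {p37, p38}, {p37, p39}, {p37, p38, p39}}.
int(A) = ⋃ {U ∈ τ : U ⊆ A}. Opens contained in A: ∅, {p39}.
Taking the union of these: int(A) = {p39}.
cl(A) = ⋂ {C closed : A ⊆ C}. Closed sets containing A: {p37, p39}, {p37, p38, p39}.
Intersecting these: cl(A) = {p37, p39}.
∂A = cl(A) ∖ int(A) = {p37, p39} ∖ {p39} = {p37}.


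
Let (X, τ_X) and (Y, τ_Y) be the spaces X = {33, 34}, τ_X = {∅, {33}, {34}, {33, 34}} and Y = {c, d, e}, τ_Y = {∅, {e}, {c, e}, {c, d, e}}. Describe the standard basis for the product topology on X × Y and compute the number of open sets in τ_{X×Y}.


Basis B = {∅ × ∅, {33} × {e}, {34} × {e}, {33} × {c, e}, {33, 34} × {e}, {34} × {c, e}, {33} × {c, d, e}, {34} × {c, d, e}, {33, 34} × {c, e}, {33, 34} × {c, d, e}}; |τ_{X×Y}| = 16.

Enumerate products U × V with U ∈ τ_X, V ∈ τ_Y (deduplicated):
  ∅ × ∅ = {} (∅)
  {33} × {e} = {(33,e)}
  {34} × {e} = {(34,e)}
  {33} × {c, e} = {(33,c), (33,e)}
  {33, 34} × {e} = {(33,e), (34,e)}
  {34} × {c, e} = {(34,c), (34,e)}
  {33} × {c, d, e} = {(33,c), (33,d), (33,e)}
  {34} × {c, d, e} = {(34,c), (34,d), (34,e)}
  {33, 34} × {c, e} = {(33,c), (33,e), (34,c), (34,e)}
  {33, 34} × {c, d, e} = {(33,c), (33,d), (33,e), (34,c), (34,d), (34,e)}
These 10 distinct sets form the basis B.
Close under arbitrary unions to get τ_{X×Y}; counting gives |τ_{X×Y}| = 16.


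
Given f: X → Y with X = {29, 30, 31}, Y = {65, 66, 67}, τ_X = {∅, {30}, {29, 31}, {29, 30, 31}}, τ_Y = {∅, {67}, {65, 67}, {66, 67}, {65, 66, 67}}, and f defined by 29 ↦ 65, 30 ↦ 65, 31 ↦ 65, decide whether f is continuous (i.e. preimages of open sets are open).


f IS continuous.

Compute f^{-1}(U) for each U ∈ τ_Y:
  U = ∅: f^{-1}(U) = ∅ ∈ τ_X ✓.
  U = {67}: f^{-1}(U) = ∅ ∈ τ_X ✓.
  U = {65, 67}: f^{-1}(U) = {29, 30, 31} ∈ τ_X ✓.
  U = {66, 67}: f^{-1}(U) = ∅ ∈ τ_X ✓.
  U = {65, 66, 67}: f^{-1}(U) = {29, 30, 31} ∈ τ_X ✓.
Every preimage lies in τ_X, so f IS continuous.


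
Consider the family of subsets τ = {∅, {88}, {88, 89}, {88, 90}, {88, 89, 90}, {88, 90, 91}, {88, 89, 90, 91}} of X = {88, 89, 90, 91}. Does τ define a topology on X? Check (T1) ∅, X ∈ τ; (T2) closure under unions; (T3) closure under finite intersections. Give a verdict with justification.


τ IS a topology on X.

Axiom (T1): ∅ ∈ τ? Yes; X ∈ τ? Yes.
Axiom (T2/T3): check pairwise unions and intersections of members of τ.
All pairwise intersections and unions checked — each lies in τ. Therefore τ satisfies (T1), (T2), (T3): it IS a topology on X.


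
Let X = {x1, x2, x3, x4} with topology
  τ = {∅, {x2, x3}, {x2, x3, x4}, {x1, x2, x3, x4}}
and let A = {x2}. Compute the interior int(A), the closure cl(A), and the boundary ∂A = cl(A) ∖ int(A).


int(A) = ∅, cl(A) = {x1, x2, x3, x4}, ∂A = {x1, x2, x3, x4}.

Closed sets in (X, τ) are complements of opens:
  closed(X, τ) = {∅, {x1}, {x1, x4}, {x1, x2, x3, x4}}.
int(A) = ⋃ {U ∈ τ : U ⊆ A}. Opens contained in A: ∅.
Taking the union of these: int(A) = ∅.
cl(A) = ⋂ {C closed : A ⊆ C}. Closed sets containing A: {x1, x2, x3, x4}.
Intersecting these: cl(A) = {x1, x2, x3, x4}.
∂A = cl(A) ∖ int(A) = {x1, x2, x3, x4} ∖ ∅ = {x1, x2, x3, x4}.


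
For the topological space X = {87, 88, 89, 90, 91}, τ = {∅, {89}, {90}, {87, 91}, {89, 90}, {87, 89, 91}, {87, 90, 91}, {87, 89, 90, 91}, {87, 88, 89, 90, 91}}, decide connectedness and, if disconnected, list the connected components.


(X, τ) is connected.

Find clopen sets (U ∈ τ with X ∖ U ∈ τ):
  U = ∅, X ∖ U = {87, 88, 89, 90, 91} — both open, so U is clopen.
  U = {87, 88, 89, 90, 91}, X ∖ U = ∅ — both open, so U is clopen.
Only trivial clopens (∅ and X) exist, so (X, τ) is connected.
Compute connected components by grouping points that agree on all clopens:
  component: {87, 88, 89, 90, 91}


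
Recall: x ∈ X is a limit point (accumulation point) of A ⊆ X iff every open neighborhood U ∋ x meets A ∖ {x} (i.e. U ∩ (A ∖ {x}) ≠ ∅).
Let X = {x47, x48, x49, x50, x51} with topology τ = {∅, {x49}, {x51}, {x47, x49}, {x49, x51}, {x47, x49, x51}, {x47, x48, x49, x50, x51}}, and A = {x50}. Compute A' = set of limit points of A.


A' = {x48}

For each x ∈ X, list the open sets U ∈ τ with x ∈ U, then check whether U ∩ (A ∖ {x}) ≠ ∅ for every such U.
  x = x47: open {x47, x49} ∋ x has {x47, x49} ∩ (A ∖ {x47}) = ∅, so x is NOT a limit point.
  x = x48: opens ∋ x are {x47, x48, x49, x50, x51}; each meets A ∖ {x48}, so x IS a limit point.
  x = x49: open {x49} ∋ x has {x49} ∩ (A ∖ {x49}) = ∅, so x is NOT a limit point.
  x = x50: open {x47, x48, x49, x50, x51} ∋ x has {x47, x48, x49, x50, x51} ∩ (A ∖ {x50}) = ∅, so x is NOT a limit point.
  x = x51: open {x51} ∋ x has {x51} ∩ (A ∖ {x51}) = ∅, so x is NOT a limit point.
Collecting: A' = {x48}.


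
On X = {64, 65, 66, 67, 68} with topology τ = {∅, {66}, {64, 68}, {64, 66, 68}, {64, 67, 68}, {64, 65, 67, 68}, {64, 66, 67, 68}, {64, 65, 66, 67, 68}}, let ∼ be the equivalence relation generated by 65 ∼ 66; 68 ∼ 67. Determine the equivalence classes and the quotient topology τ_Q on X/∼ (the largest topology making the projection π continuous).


X/∼ = {[64], [65=66], [67=68]}; |τ_Q| = 3.

Equivalence classes: [64], [65=66], [67=68].
Quotient map π: X → X/∼ sends 64 ↦ [64], 65 ↦ [65=66], 66 ↦ [65=66], 67 ↦ [67=68], 68 ↦ [67=68].
For each subset V ⊆ X/∼, compute π^{-1}(V) ⊆ X and check whether π^{-1}(V) ∈ τ. V is open in τ_Q iff π^{-1}(V) ∈ τ.
  V = {}: π^{-1}(V) = ∅ ∈ τ ✓.
  V = {[64]}: π^{-1}(V) = {64} ∉ τ ✗.
  V = {[65=66]}: π^{-1}(V) = {65, 66} ∉ τ ✗.
  V = {[64], [65=66]}: π^{-1}(V) = {64, 65, 66} ∉ τ ✗.
  V = {[67=68]}: π^{-1}(V) = {67, 68} ∉ τ ✗.
  V = {[64], [67=68]}: π^{-1}(V) = {64, 67, 68} ∈ τ ✓.
  V = {[65=66], [67=68]}: π^{-1}(V) = {65, 66, 67, 68} ∉ τ ✗.
  V = {[64], [65=66], [67=68]}: π^{-1}(V) = {64, 65, 66, 67, 68} ∈ τ ✓.
Open sets in the quotient: τ_Q = {{}, {[64], [67=68]}, {[64], [65=66], [67=68]}} (3 elements).


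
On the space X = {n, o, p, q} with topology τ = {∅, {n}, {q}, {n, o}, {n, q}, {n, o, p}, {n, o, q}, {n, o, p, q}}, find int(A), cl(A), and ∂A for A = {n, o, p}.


int(A) = {n, o, p}, cl(A) = {n, o, p}, ∂A = ∅.

Closed sets in (X, τ) are complements of opens:
  closed(X, τ) = {∅, {p}, {q}, {o, p}, {p, q}, {n, o, p}, {o, p, q}, {n, o, p, q}}.
int(A) = ⋃ {U ∈ τ : U ⊆ A}. Opens contained in A: ∅, {n}, {n, o}, {n, o, p}.
Taking the union of these: int(A) = {n, o, p}.
cl(A) = ⋂ {C closed : A ⊆ C}. Closed sets containing A: {n, o, p}, {n, o, p, q}.
Intersecting these: cl(A) = {n, o, p}.
∂A = cl(A) ∖ int(A) = {n, o, p} ∖ {n, o, p} = ∅.


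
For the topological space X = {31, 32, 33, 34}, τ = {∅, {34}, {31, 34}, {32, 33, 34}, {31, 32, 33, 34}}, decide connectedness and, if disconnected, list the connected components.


(X, τ) is connected.

Find clopen sets (U ∈ τ with X ∖ U ∈ τ):
  U = ∅, X ∖ U = {31, 32, 33, 34} — both open, so U is clopen.
  U = {31, 32, 33, 34}, X ∖ U = ∅ — both open, so U is clopen.
Only trivial clopens (∅ and X) exist, so (X, τ) is connected.
Compute connected components by grouping points that agree on all clopens:
  component: {31, 32, 33, 34}


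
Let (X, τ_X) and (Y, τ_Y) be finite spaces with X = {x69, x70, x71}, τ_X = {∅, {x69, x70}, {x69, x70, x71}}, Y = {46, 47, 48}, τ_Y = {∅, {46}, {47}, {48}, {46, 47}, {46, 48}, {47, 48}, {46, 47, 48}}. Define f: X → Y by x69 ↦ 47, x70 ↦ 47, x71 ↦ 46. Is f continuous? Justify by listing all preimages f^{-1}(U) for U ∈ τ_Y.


f is NOT continuous.

Compute f^{-1}(U) for each U ∈ τ_Y:
  U = ∅: f^{-1}(U) = ∅ ∈ τ_X ✓.
  U = {46}: f^{-1}(U) = {x71} ∉ τ_X ✗.
  U = {47}: f^{-1}(U) = {x69, x70} ∈ τ_X ✓.
  U = {48}: f^{-1}(U) = ∅ ∈ τ_X ✓.
  U = {46, 47}: f^{-1}(U) = {x69, x70, x71} ∈ τ_X ✓.
  U = {46, 48}: f^{-1}(U) = {x71} ∉ τ_X ✗.
  U = {47, 48}: f^{-1}(U) = {x69, x70} ∈ τ_X ✓.
  U = {46, 47, 48}: f^{-1}(U) = {x69, x70, x71} ∈ τ_X ✓.
Found U = {46} with f^{-1}(U) = {x71} not in τ_X. Therefore f is NOT continuous.


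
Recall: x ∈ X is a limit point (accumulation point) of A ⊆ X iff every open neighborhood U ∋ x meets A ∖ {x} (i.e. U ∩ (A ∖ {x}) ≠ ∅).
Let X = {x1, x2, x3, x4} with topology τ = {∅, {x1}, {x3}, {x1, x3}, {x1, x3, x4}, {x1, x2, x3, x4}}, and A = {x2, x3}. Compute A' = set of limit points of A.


A' = {x2, x4}

For each x ∈ X, list the open sets U ∈ τ with x ∈ U, then check whether U ∩ (A ∖ {x}) ≠ ∅ for every such U.
  x = x1: open {x1} ∋ x has {x1} ∩ (A ∖ {x1}) = ∅, so x is NOT a limit point.
  x = x2: opens ∋ x are {x1, x2, x3, x4}; each meets A ∖ {x2}, so x IS a limit point.
  x = x3: open {x3} ∋ x has {x3} ∩ (A ∖ {x3}) = ∅, so x is NOT a limit point.
  x = x4: opens ∋ x are {x1, x3, x4}, {x1, x2, x3, x4}; each meets A ∖ {x4}, so x IS a limit point.
Collecting: A' = {x2, x4}.


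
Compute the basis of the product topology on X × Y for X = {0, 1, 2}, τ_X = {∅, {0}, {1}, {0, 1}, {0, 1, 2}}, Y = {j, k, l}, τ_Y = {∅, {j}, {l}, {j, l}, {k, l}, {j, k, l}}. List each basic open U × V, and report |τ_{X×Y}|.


Basis B = {∅ × ∅, {0} × {j}, {0} × {l}, {1} × {j}, {1} × {l}, {0} × {j, l}, {0, 1} × {j}, {0} × {k, l}, {0, 1} × {l}, {1} × {j, l}, {1} × {k, l}, {0} × {j, k, l}, {0, 1, 2} × {j}, {0, 1, 2} × {l}, {1} × {j, k, l}, {0, 1} × {j, l}, {0, 1} × {k, l}, {0, 1} × {j, k, l}, {0, 1, 2} × {j, l}, {0, 1, 2} × {k, l}, {0, 1, 2} × {j, k, l}}; |τ_{X×Y}| = 70.

Enumerate products U × V with U ∈ τ_X, V ∈ τ_Y (deduplicated):
  ∅ × ∅ = {} (∅)
  {0} × {j} = {(0,j)}
  {0} × {l} = {(0,l)}
  {1} × {j} = {(1,j)}
  {1} × {l} = {(1,l)}
  {0} × {j, l} = {(0,j), (0,l)}
  {0, 1} × {j} = {(0,j), (1,j)}
  {0} × {k, l} = {(0,k), (0,l)}
  {0, 1} × {l} = {(0,l), (1,l)}
  {1} × {j, l} = {(1,j), (1,l)}
  {1} × {k, l} = {(1,k), (1,l)}
  {0} × {j, k, l} = {(0,j), (0,k), (0,l)}
  {0, 1, 2} × {j} = {(0,j), (1,j), (2,j)}
  {0, 1, 2} × {l} = {(0,l), (1,l), (2,l)}
  {1} × {j, k, l} = {(1,j), (1,k), (1,l)}
  {0, 1} × {j, l} = {(0,j), (0,l), (1,j), (1,l)}
  {0, 1} × {k, l} = {(0,k), (0,l), (1,k), (1,l)}
  {0, 1} × {j, k, l} = {(0,j), (0,k), (0,l), (1,j), (1,k), (1,l)}
  {0, 1, 2} × {j, l} = {(0,j), (0,l), (1,j), (1,l), (2,j), (2,l)}
  {0, 1, 2} × {k, l} = {(0,k), (0,l), (1,k), (1,l), (2,k), (2,l)}
  {0, 1, 2} × {j, k, l} = {(0,j), (0,k), (0,l), (1,j), (1,k), (1,l), (2,j), (2,k), (2,l)}
These 21 distinct sets form the basis B.
Close under arbitrary unions to get τ_{X×Y}; counting gives |τ_{X×Y}| = 70.


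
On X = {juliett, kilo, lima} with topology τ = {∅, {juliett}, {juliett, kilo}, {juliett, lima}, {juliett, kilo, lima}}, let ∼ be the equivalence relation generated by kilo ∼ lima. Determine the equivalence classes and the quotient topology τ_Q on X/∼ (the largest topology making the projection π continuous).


X/∼ = {[juliett], [kilo=lima]}; |τ_Q| = 3.

Equivalence classes: [juliett], [kilo=lima].
Quotient map π: X → X/∼ sends juliett ↦ [juliett], kilo ↦ [kilo=lima], lima ↦ [kilo=lima].
For each subset V ⊆ X/∼, compute π^{-1}(V) ⊆ X and check whether π^{-1}(V) ∈ τ. V is open in τ_Q iff π^{-1}(V) ∈ τ.
  V = {}: π^{-1}(V) = ∅ ∈ τ ✓.
  V = {[juliett]}: π^{-1}(V) = {juliett} ∈ τ ✓.
  V = {[kilo=lima]}: π^{-1}(V) = {kilo, lima} ∉ τ ✗.
  V = {[juliett], [kilo=lima]}: π^{-1}(V) = {juliett, kilo, lima} ∈ τ ✓.
Open sets in the quotient: τ_Q = {{}, {[juliett]}, {[juliett], [kilo=lima]}} (3 elements).


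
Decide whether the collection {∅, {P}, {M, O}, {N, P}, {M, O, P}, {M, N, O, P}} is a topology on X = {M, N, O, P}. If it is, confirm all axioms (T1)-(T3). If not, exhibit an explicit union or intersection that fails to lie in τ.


τ IS a topology on X.

Axiom (T1): ∅ ∈ τ? Yes; X ∈ τ? Yes.
Axiom (T2/T3): check pairwise unions and intersections of members of τ.
All pairwise intersections and unions checked — each lies in τ. Therefore τ satisfies (T1), (T2), (T3): it IS a topology on X.


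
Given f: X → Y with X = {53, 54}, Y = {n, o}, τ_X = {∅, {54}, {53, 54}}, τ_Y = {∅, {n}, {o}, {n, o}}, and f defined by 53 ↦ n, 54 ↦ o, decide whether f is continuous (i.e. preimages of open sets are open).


f is NOT continuous.

Compute f^{-1}(U) for each U ∈ τ_Y:
  U = ∅: f^{-1}(U) = ∅ ∈ τ_X ✓.
  U = {n}: f^{-1}(U) = {53} ∉ τ_X ✗.
  U = {o}: f^{-1}(U) = {54} ∈ τ_X ✓.
  U = {n, o}: f^{-1}(U) = {53, 54} ∈ τ_X ✓.
Found U = {n} with f^{-1}(U) = {53} not in τ_X. Therefore f is NOT continuous.


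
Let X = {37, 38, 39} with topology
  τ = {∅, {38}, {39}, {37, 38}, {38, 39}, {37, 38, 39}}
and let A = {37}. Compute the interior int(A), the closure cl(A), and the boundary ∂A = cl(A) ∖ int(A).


int(A) = ∅, cl(A) = {37}, ∂A = {37}.

Closed sets in (X, τ) are complements of opens:
  closed(X, τ) = {∅, {37}, {39}, {37, 38}, {37, 39}, {37, 38, 39}}.
int(A) = ⋃ {U ∈ τ : U ⊆ A}. Opens contained in A: ∅.
Taking the union of these: int(A) = ∅.
cl(A) = ⋂ {C closed : A ⊆ C}. Closed sets containing A: {37}, {37, 38}, {37, 39}, {37, 38, 39}.
Intersecting these: cl(A) = {37}.
∂A = cl(A) ∖ int(A) = {37} ∖ ∅ = {37}.


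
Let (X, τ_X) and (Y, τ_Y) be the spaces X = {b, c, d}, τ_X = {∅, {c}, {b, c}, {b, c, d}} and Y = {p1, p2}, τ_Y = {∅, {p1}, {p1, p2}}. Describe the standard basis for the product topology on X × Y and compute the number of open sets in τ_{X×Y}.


Basis B = {∅ × ∅, {c} × {p1}, {b, c} × {p1}, {c} × {p1, p2}, {b, c, d} × {p1}, {b, c} × {p1, p2}, {b, c, d} × {p1, p2}}; |τ_{X×Y}| = 10.

Enumerate products U × V with U ∈ τ_X, V ∈ τ_Y (deduplicated):
  ∅ × ∅ = {} (∅)
  {c} × {p1} = {(c,p1)}
  {b, c} × {p1} = {(b,p1), (c,p1)}
  {c} × {p1, p2} = {(c,p1), (c,p2)}
  {b, c, d} × {p1} = {(b,p1), (c,p1), (d,p1)}
  {b, c} × {p1, p2} = {(b,p1), (b,p2), (c,p1), (c,p2)}
  {b, c, d} × {p1, p2} = {(b,p1), (b,p2), (c,p1), (c,p2), (d,p1), (d,p2)}
These 7 distinct sets form the basis B.
Close under arbitrary unions to get τ_{X×Y}; counting gives |τ_{X×Y}| = 10.


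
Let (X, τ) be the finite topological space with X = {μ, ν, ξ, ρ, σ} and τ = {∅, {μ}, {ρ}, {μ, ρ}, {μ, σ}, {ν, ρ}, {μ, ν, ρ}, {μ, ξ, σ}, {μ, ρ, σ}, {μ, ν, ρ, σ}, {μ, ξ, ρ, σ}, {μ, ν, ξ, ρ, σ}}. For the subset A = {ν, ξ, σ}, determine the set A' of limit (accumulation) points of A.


A' = {ξ}

For each x ∈ X, list the open sets U ∈ τ with x ∈ U, then check whether U ∩ (A ∖ {x}) ≠ ∅ for every such U.
  x = μ: open {μ} ∋ x has {μ} ∩ (A ∖ {μ}) = ∅, so x is NOT a limit point.
  x = ν: open {ν, ρ} ∋ x has {ν, ρ} ∩ (A ∖ {ν}) = ∅, so x is NOT a limit point.
  x = ξ: opens ∋ x are {μ, ξ, σ}, {μ, ξ, ρ, σ}, {μ, ν, ξ, ρ, σ}; each meets A ∖ {ξ}, so x IS a limit point.
  x = ρ: open {ρ} ∋ x has {ρ} ∩ (A ∖ {ρ}) = ∅, so x is NOT a limit point.
  x = σ: open {μ, σ} ∋ x has {μ, σ} ∩ (A ∖ {σ}) = ∅, so x is NOT a limit point.
Collecting: A' = {ξ}.


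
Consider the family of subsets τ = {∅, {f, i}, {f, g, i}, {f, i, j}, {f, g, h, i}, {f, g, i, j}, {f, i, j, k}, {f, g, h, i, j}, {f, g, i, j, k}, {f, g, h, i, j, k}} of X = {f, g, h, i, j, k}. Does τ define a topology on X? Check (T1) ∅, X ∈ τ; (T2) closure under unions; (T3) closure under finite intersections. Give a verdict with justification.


τ IS a topology on X.

Axiom (T1): ∅ ∈ τ? Yes; X ∈ τ? Yes.
Axiom (T2/T3): check pairwise unions and intersections of members of τ.
All pairwise intersections and unions checked — each lies in τ. Therefore τ satisfies (T1), (T2), (T3): it IS a topology on X.


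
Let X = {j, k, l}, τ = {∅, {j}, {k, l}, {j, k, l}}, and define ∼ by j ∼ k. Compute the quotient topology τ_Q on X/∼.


X/∼ = {[j=k], [l]}; |τ_Q| = 2.

Equivalence classes: [j=k], [l].
Quotient map π: X → X/∼ sends j ↦ [j=k], k ↦ [j=k], l ↦ [l].
For each subset V ⊆ X/∼, compute π^{-1}(V) ⊆ X and check whether π^{-1}(V) ∈ τ. V is open in τ_Q iff π^{-1}(V) ∈ τ.
  V = {}: π^{-1}(V) = ∅ ∈ τ ✓.
  V = {[j=k]}: π^{-1}(V) = {j, k} ∉ τ ✗.
  V = {[l]}: π^{-1}(V) = {l} ∉ τ ✗.
  V = {[j=k], [l]}: π^{-1}(V) = {j, k, l} ∈ τ ✓.
Open sets in the quotient: τ_Q = {{}, {[j=k], [l]}} (2 elements).


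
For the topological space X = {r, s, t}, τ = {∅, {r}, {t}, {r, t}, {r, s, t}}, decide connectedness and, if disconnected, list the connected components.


(X, τ) is connected.

Find clopen sets (U ∈ τ with X ∖ U ∈ τ):
  U = ∅, X ∖ U = {r, s, t} — both open, so U is clopen.
  U = {r, s, t}, X ∖ U = ∅ — both open, so U is clopen.
Only trivial clopens (∅ and X) exist, so (X, τ) is connected.
Compute connected components by grouping points that agree on all clopens:
  component: {r, s, t}


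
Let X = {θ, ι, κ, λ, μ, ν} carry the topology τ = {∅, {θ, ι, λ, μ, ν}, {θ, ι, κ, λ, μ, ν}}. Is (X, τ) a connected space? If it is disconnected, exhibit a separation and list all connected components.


(X, τ) is connected.

Find clopen sets (U ∈ τ with X ∖ U ∈ τ):
  U = ∅, X ∖ U = {θ, ι, κ, λ, μ, ν} — both open, so U is clopen.
  U = {θ, ι, κ, λ, μ, ν}, X ∖ U = ∅ — both open, so U is clopen.
Only trivial clopens (∅ and X) exist, so (X, τ) is connected.
Compute connected components by grouping points that agree on all clopens:
  component: {θ, ι, κ, λ, μ, ν}


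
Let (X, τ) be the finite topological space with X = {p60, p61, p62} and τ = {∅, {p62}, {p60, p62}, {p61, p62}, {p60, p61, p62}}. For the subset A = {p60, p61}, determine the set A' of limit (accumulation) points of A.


A' = ∅

For each x ∈ X, list the open sets U ∈ τ with x ∈ U, then check whether U ∩ (A ∖ {x}) ≠ ∅ for every such U.
  x = p60: open {p60, p62} ∋ x has {p60, p62} ∩ (A ∖ {p60}) = ∅, so x is NOT a limit point.
  x = p61: open {p61, p62} ∋ x has {p61, p62} ∩ (A ∖ {p61}) = ∅, so x is NOT a limit point.
  x = p62: open {p62} ∋ x has {p62} ∩ (A ∖ {p62}) = ∅, so x is NOT a limit point.
Collecting: A' = ∅.


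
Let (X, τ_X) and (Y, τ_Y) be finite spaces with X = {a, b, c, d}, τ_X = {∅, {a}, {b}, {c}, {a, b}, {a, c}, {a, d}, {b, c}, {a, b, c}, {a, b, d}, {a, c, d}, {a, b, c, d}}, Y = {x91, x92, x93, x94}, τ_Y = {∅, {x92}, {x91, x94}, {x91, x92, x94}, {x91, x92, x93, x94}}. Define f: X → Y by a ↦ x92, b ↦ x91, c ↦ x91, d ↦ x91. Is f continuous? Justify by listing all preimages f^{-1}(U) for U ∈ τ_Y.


f is NOT continuous.

Compute f^{-1}(U) for each U ∈ τ_Y:
  U = ∅: f^{-1}(U) = ∅ ∈ τ_X ✓.
  U = {x92}: f^{-1}(U) = {a} ∈ τ_X ✓.
  U = {x91, x94}: f^{-1}(U) = {b, c, d} ∉ τ_X ✗.
  U = {x91, x92, x94}: f^{-1}(U) = {a, b, c, d} ∈ τ_X ✓.
  U = {x91, x92, x93, x94}: f^{-1}(U) = {a, b, c, d} ∈ τ_X ✓.
Found U = {x91, x94} with f^{-1}(U) = {b, c, d} not in τ_X. Therefore f is NOT continuous.


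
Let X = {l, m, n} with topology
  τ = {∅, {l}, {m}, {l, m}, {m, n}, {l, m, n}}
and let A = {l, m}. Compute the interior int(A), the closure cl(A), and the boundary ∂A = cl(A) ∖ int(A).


int(A) = {l, m}, cl(A) = {l, m, n}, ∂A = {n}.

Closed sets in (X, τ) are complements of opens:
  closed(X, τ) = {∅, {l}, {n}, {l, n}, {m, n}, {l, m, n}}.
int(A) = ⋃ {U ∈ τ : U ⊆ A}. Opens contained in A: ∅, {l}, {m}, {l, m}.
Taking the union of these: int(A) = {l, m}.
cl(A) = ⋂ {C closed : A ⊆ C}. Closed sets containing A: {l, m, n}.
Intersecting these: cl(A) = {l, m, n}.
∂A = cl(A) ∖ int(A) = {l, m, n} ∖ {l, m} = {n}.


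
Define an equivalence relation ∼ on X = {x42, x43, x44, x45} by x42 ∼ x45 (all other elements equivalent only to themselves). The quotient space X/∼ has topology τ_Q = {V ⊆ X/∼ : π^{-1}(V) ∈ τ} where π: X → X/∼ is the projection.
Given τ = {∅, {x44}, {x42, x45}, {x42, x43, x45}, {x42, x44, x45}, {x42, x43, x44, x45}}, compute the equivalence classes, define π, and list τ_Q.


X/∼ = {[x42=x45], [x43], [x44]}; |τ_Q| = 6.

Equivalence classes: [x42=x45], [x43], [x44].
Quotient map π: X → X/∼ sends x42 ↦ [x42=x45], x43 ↦ [x43], x44 ↦ [x44], x45 ↦ [x42=x45].
For each subset V ⊆ X/∼, compute π^{-1}(V) ⊆ X and check whether π^{-1}(V) ∈ τ. V is open in τ_Q iff π^{-1}(V) ∈ τ.
  V = {}: π^{-1}(V) = ∅ ∈ τ ✓.
  V = {[x42=x45]}: π^{-1}(V) = {x42, x45} ∈ τ ✓.
  V = {[x43]}: π^{-1}(V) = {x43} ∉ τ ✗.
  V = {[x42=x45], [x43]}: π^{-1}(V) = {x42, x43, x45} ∈ τ ✓.
  V = {[x44]}: π^{-1}(V) = {x44} ∈ τ ✓.
  V = {[x42=x45], [x44]}: π^{-1}(V) = {x42, x44, x45} ∈ τ ✓.
  V = {[x43], [x44]}: π^{-1}(V) = {x43, x44} ∉ τ ✗.
  V = {[x42=x45], [x43], [x44]}: π^{-1}(V) = {x42, x43, x44, x45} ∈ τ ✓.
Open sets in the quotient: τ_Q = {{}, {[x42=x45]}, {[x42=x45], [x43]}, {[x44]}, {[x42=x45], [x44]}, {[x42=x45], [x43], [x44]}} (6 elements).


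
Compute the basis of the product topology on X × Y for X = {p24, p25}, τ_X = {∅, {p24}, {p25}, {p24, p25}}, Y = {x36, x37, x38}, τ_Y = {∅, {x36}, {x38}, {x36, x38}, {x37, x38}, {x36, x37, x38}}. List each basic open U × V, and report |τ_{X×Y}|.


Basis B = {∅ × ∅, {p24} × {x36}, {p24} × {x38}, {p25} × {x36}, {p25} × {x38}, {p24} × {x36, x38}, {p24, p25} × {x36}, {p24} × {x37, x38}, {p24, p25} × {x38}, {p25} × {x36, x38}, {p25} × {x37, x38}, {p24} × {x36, x37, x38}, {p25} × {x36, x37, x38}, {p24, p25} × {x36, x38}, {p24, p25} × {x37, x38}, {p24, p25} × {x36, x37, x38}}; |τ_{X×Y}| = 36.

Enumerate products U × V with U ∈ τ_X, V ∈ τ_Y (deduplicated):
  ∅ × ∅ = {} (∅)
  {p24} × {x36} = {(p24,x36)}
  {p24} × {x38} = {(p24,x38)}
  {p25} × {x36} = {(p25,x36)}
  {p25} × {x38} = {(p25,x38)}
  {p24} × {x36, x38} = {(p24,x36), (p24,x38)}
  {p24, p25} × {x36} = {(p24,x36), (p25,x36)}
  {p24} × {x37, x38} = {(p24,x37), (p24,x38)}
  {p24, p25} × {x38} = {(p24,x38), (p25,x38)}
  {p25} × {x36, x38} = {(p25,x36), (p25,x38)}
  {p25} × {x37, x38} = {(p25,x37), (p25,x38)}
  {p24} × {x36, x37, x38} = {(p24,x36), (p24,x37), (p24,x38)}
  {p25} × {x36, x37, x38} = {(p25,x36), (p25,x37), (p25,x38)}
  {p24, p25} × {x36, x38} = {(p24,x36), (p24,x38), (p25,x36), (p25,x38)}
  {p24, p25} × {x37, x38} = {(p24,x37), (p24,x38), (p25,x37), (p25,x38)}
  {p24, p25} × {x36, x37, x38} = {(p24,x36), (p24,x37), (p24,x38), (p25,x36), (p25,x37), (p25,x38)}
These 16 distinct sets form the basis B.
Close under arbitrary unions to get τ_{X×Y}; counting gives |τ_{X×Y}| = 36.


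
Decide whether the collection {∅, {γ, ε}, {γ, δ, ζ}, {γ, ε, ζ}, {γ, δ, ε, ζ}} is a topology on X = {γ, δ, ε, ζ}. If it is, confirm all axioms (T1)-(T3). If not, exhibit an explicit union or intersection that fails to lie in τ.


τ is NOT a topology on X.

Axiom (T1): ∅ ∈ τ? Yes; X ∈ τ? Yes.
Axiom (T2/T3): check pairwise unions and intersections of members of τ.
Counterexample for (T3): {γ, ε} ∩ {γ, δ, ζ} = {γ} ∉ τ. Therefore τ is NOT a topology.


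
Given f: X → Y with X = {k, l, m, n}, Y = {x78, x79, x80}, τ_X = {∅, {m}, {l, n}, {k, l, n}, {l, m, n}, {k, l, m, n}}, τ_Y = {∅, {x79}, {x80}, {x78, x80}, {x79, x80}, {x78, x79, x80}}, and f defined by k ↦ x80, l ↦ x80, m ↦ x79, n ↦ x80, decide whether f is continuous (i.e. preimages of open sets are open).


f IS continuous.

Compute f^{-1}(U) for each U ∈ τ_Y:
  U = ∅: f^{-1}(U) = ∅ ∈ τ_X ✓.
  U = {x79}: f^{-1}(U) = {m} ∈ τ_X ✓.
  U = {x80}: f^{-1}(U) = {k, l, n} ∈ τ_X ✓.
  U = {x78, x80}: f^{-1}(U) = {k, l, n} ∈ τ_X ✓.
  U = {x79, x80}: f^{-1}(U) = {k, l, m, n} ∈ τ_X ✓.
  U = {x78, x79, x80}: f^{-1}(U) = {k, l, m, n} ∈ τ_X ✓.
Every preimage lies in τ_X, so f IS continuous.


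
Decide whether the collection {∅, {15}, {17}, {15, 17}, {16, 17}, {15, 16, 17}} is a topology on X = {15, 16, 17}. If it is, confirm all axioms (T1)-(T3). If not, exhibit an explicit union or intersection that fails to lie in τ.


τ IS a topology on X.

Axiom (T1): ∅ ∈ τ? Yes; X ∈ τ? Yes.
Axiom (T2/T3): check pairwise unions and intersections of members of τ.
All pairwise intersections and unions checked — each lies in τ. Therefore τ satisfies (T1), (T2), (T3): it IS a topology on X.


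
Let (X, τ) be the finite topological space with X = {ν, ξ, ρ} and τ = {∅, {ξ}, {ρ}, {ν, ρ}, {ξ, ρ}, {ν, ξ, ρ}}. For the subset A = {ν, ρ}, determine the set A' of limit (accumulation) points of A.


A' = {ν}

For each x ∈ X, list the open sets U ∈ τ with x ∈ U, then check whether U ∩ (A ∖ {x}) ≠ ∅ for every such U.
  x = ν: opens ∋ x are {ν, ρ}, {ν, ξ, ρ}; each meets A ∖ {ν}, so x IS a limit point.
  x = ξ: open {ξ} ∋ x has {ξ} ∩ (A ∖ {ξ}) = ∅, so x is NOT a limit point.
  x = ρ: open {ρ} ∋ x has {ρ} ∩ (A ∖ {ρ}) = ∅, so x is NOT a limit point.
Collecting: A' = {ν}.


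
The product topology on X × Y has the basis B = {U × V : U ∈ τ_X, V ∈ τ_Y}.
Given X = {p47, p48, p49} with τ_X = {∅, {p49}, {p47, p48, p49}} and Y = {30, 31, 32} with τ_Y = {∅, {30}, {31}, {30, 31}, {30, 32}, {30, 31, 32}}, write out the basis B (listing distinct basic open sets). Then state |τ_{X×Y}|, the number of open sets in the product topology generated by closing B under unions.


Basis B = {∅ × ∅, {p49} × {30}, {p49} × {31}, {p49} × {30, 31}, {p49} × {30, 32}, {p47, p48, p49} × {30}, {p47, p48, p49} × {31}, {p49} × {30, 31, 32}, {p47, p48, p49} × {30, 31}, {p47, p48, p49} × {30, 32}, {p47, p48, p49} × {30, 31, 32}}; |τ_{X×Y}| = 18.

Enumerate products U × V with U ∈ τ_X, V ∈ τ_Y (deduplicated):
  ∅ × ∅ = {} (∅)
  {p49} × {30} = {(p49,30)}
  {p49} × {31} = {(p49,31)}
  {p49} × {30, 31} = {(p49,30), (p49,31)}
  {p49} × {30, 32} = {(p49,30), (p49,32)}
  {p47, p48, p49} × {30} = {(p47,30), (p48,30), (p49,30)}
  {p47, p48, p49} × {31} = {(p47,31), (p48,31), (p49,31)}
  {p49} × {30, 31, 32} = {(p49,30), (p49,31), (p49,32)}
  {p47, p48, p49} × {30, 31} = {(p47,30), (p47,31), (p48,30), (p48,31), (p49,30), (p49,31)}
  {p47, p48, p49} × {30, 32} = {(p47,30), (p47,32), (p48,30), (p48,32), (p49,30), (p49,32)}
  {p47, p48, p49} × {30, 31, 32} = {(p47,30), (p47,31), (p47,32), (p48,30), (p48,31), (p48,32), (p49,30), (p49,31), (p49,32)}
These 11 distinct sets form the basis B.
Close under arbitrary unions to get τ_{X×Y}; counting gives |τ_{X×Y}| = 18.


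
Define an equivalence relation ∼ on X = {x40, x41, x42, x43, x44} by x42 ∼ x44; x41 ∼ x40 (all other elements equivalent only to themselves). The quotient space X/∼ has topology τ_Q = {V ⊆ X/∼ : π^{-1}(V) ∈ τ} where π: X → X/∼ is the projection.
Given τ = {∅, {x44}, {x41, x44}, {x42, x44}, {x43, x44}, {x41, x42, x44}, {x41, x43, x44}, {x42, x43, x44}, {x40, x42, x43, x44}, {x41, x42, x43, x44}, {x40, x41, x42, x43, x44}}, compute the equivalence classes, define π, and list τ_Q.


X/∼ = {[x40=x41], [x42=x44], [x43]}; |τ_Q| = 4.

Equivalence classes: [x40=x41], [x42=x44], [x43].
Quotient map π: X → X/∼ sends x40 ↦ [x40=x41], x41 ↦ [x40=x41], x42 ↦ [x42=x44], x43 ↦ [x43], x44 ↦ [x42=x44].
For each subset V ⊆ X/∼, compute π^{-1}(V) ⊆ X and check whether π^{-1}(V) ∈ τ. V is open in τ_Q iff π^{-1}(V) ∈ τ.
  V = {}: π^{-1}(V) = ∅ ∈ τ ✓.
  V = {[x40=x41]}: π^{-1}(V) = {x40, x41} ∉ τ ✗.
  V = {[x42=x44]}: π^{-1}(V) = {x42, x44} ∈ τ ✓.
  V = {[x40=x41], [x42=x44]}: π^{-1}(V) = {x40, x41, x42, x44} ∉ τ ✗.
  V = {[x43]}: π^{-1}(V) = {x43} ∉ τ ✗.
  V = {[x40=x41], [x43]}: π^{-1}(V) = {x40, x41, x43} ∉ τ ✗.
  V = {[x42=x44], [x43]}: π^{-1}(V) = {x42, x43, x44} ∈ τ ✓.
  V = {[x40=x41], [x42=x44], [x43]}: π^{-1}(V) = {x40, x41, x42, x43, x44} ∈ τ ✓.
Open sets in the quotient: τ_Q = {{}, {[x42=x44]}, {[x42=x44], [x43]}, {[x40=x41], [x42=x44], [x43]}} (4 elements).


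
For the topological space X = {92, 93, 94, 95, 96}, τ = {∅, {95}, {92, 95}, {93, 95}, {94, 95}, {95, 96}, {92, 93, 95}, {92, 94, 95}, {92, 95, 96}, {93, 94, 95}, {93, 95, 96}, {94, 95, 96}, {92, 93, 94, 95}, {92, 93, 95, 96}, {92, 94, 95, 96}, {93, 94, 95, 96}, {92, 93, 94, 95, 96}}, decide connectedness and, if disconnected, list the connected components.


(X, τ) is connected.

Find clopen sets (U ∈ τ with X ∖ U ∈ τ):
  U = ∅, X ∖ U = {92, 93, 94, 95, 96} — both open, so U is clopen.
  U = {92, 93, 94, 95, 96}, X ∖ U = ∅ — both open, so U is clopen.
Only trivial clopens (∅ and X) exist, so (X, τ) is connected.
Compute connected components by grouping points that agree on all clopens:
  component: {92, 93, 94, 95, 96}


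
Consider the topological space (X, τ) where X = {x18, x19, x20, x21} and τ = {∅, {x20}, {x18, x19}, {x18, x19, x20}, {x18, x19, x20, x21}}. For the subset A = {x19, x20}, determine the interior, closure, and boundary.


int(A) = {x20}, cl(A) = {x18, x19, x20, x21}, ∂A = {x18, x19, x21}.

Closed sets in (X, τ) are complements of opens:
  closed(X, τ) = {∅, {x21}, {x20, x21}, {x18, x19, x21}, {x18, x19, x20, x21}}.
int(A) = ⋃ {U ∈ τ : U ⊆ A}. Opens contained in A: ∅, {x20}.
Taking the union of these: int(A) = {x20}.
cl(A) = ⋂ {C closed : A ⊆ C}. Closed sets containing A: {x18, x19, x20, x21}.
Intersecting these: cl(A) = {x18, x19, x20, x21}.
∂A = cl(A) ∖ int(A) = {x18, x19, x20, x21} ∖ {x20} = {x18, x19, x21}.


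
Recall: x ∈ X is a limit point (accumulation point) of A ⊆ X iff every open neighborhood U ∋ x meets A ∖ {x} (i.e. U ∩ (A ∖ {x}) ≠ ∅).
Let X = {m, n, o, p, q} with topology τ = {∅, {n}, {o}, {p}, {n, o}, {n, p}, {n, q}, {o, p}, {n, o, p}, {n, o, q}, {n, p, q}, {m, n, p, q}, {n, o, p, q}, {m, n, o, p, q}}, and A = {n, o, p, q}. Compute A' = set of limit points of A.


A' = {m, q}

For each x ∈ X, list the open sets U ∈ τ with x ∈ U, then check whether U ∩ (A ∖ {x}) ≠ ∅ for every such U.
  x = m: opens ∋ x are {m, n, p, q}, {m, n, o, p, q}; each meets A ∖ {m}, so x IS a limit point.
  x = n: open {n} ∋ x has {n} ∩ (A ∖ {n}) = ∅, so x is NOT a limit point.
  x = o: open {o} ∋ x has {o} ∩ (A ∖ {o}) = ∅, so x is NOT a limit point.
  x = p: open {p} ∋ x has {p} ∩ (A ∖ {p}) = ∅, so x is NOT a limit point.
  x = q: opens ∋ x are {n, q}, {n, o, q}, {n, p, q}, {m, n, p, q}, {n, o, p, q}, {m, n, o, p, q}; each meets A ∖ {q}, so x IS a limit point.
Collecting: A' = {m, q}.


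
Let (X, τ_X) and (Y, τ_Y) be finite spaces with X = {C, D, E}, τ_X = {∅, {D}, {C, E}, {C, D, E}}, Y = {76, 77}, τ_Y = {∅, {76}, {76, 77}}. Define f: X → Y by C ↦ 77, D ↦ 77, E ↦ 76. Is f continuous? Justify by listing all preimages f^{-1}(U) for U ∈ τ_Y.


f is NOT continuous.

Compute f^{-1}(U) for each U ∈ τ_Y:
  U = ∅: f^{-1}(U) = ∅ ∈ τ_X ✓.
  U = {76}: f^{-1}(U) = {E} ∉ τ_X ✗.
  U = {76, 77}: f^{-1}(U) = {C, D, E} ∈ τ_X ✓.
Found U = {76} with f^{-1}(U) = {E} not in τ_X. Therefore f is NOT continuous.


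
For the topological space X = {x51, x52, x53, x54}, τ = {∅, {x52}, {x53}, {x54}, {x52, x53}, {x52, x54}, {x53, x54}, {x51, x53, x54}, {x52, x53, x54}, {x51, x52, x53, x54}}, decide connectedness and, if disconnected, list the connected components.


(X, τ) is disconnected; components = [{x52}, {x51, x53, x54}].

Find clopen sets (U ∈ τ with X ∖ U ∈ τ):
  U = ∅, X ∖ U = {x51, x52, x53, x54} — both open, so U is clopen.
  U = {x52}, X ∖ U = {x51, x53, x54} — both open, so U is clopen.
  U = {x51, x53, x54}, X ∖ U = {x52} — both open, so U is clopen.
  U = {x51, x52, x53, x54}, X ∖ U = ∅ — both open, so U is clopen.
Nontrivial clopen(s) exist: e.g. {x52}. So (X, τ) is disconnected.
Compute connected components by grouping points that agree on all clopens:
  component: {x52}
  component: {x51, x53, x54}


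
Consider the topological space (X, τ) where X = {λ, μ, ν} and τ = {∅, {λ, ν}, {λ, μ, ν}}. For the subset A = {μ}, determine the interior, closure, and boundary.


int(A) = ∅, cl(A) = {μ}, ∂A = {μ}.

Closed sets in (X, τ) are complements of opens:
  closed(X, τ) = {∅, {μ}, {λ, μ, ν}}.
int(A) = ⋃ {U ∈ τ : U ⊆ A}. Opens contained in A: ∅.
Taking the union of these: int(A) = ∅.
cl(A) = ⋂ {C closed : A ⊆ C}. Closed sets containing A: {μ}, {λ, μ, ν}.
Intersecting these: cl(A) = {μ}.
∂A = cl(A) ∖ int(A) = {μ} ∖ ∅ = {μ}.


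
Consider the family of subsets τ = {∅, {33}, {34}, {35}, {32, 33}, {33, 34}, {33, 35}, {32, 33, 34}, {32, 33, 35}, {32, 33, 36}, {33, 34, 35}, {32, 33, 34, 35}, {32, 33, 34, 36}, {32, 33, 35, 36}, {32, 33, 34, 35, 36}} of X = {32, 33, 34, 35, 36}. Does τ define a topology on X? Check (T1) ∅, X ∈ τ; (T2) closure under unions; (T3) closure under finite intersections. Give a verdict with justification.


τ is NOT a topology on X.

Axiom (T1): ∅ ∈ τ? Yes; X ∈ τ? Yes.
Axiom (T2/T3): check pairwise unions and intersections of members of τ.
Counterexample for (T2): {34} ∪ {35} = {34, 35} ∉ τ. Therefore τ is NOT a topology.


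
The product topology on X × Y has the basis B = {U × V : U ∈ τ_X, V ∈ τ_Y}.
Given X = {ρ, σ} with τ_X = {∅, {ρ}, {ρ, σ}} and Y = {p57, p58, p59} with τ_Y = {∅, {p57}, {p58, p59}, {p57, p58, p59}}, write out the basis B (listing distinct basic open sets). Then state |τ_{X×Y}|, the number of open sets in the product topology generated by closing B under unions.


Basis B = {∅ × ∅, {ρ} × {p57}, {ρ, σ} × {p57}, {ρ} × {p58, p59}, {ρ} × {p57, p58, p59}, {ρ, σ} × {p58, p59}, {ρ, σ} × {p57, p58, p59}}; |τ_{X×Y}| = 9.

Enumerate products U × V with U ∈ τ_X, V ∈ τ_Y (deduplicated):
  ∅ × ∅ = {} (∅)
  {ρ} × {p57} = {(ρ,p57)}
  {ρ, σ} × {p57} = {(ρ,p57), (σ,p57)}
  {ρ} × {p58, p59} = {(ρ,p58), (ρ,p59)}
  {ρ} × {p57, p58, p59} = {(ρ,p57), (ρ,p58), (ρ,p59)}
  {ρ, σ} × {p58, p59} = {(ρ,p58), (ρ,p59), (σ,p58), (σ,p59)}
  {ρ, σ} × {p57, p58, p59} = {(ρ,p57), (ρ,p58), (ρ,p59), (σ,p57), (σ,p58), (σ,p59)}
These 7 distinct sets form the basis B.
Close under arbitrary unions to get τ_{X×Y}; counting gives |τ_{X×Y}| = 9.


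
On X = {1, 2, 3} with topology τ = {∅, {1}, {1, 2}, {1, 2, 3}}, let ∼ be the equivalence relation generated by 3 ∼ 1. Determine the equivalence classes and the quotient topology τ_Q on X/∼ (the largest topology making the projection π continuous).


X/∼ = {[1=3], [2]}; |τ_Q| = 2.

Equivalence classes: [1=3], [2].
Quotient map π: X → X/∼ sends 1 ↦ [1=3], 2 ↦ [2], 3 ↦ [1=3].
For each subset V ⊆ X/∼, compute π^{-1}(V) ⊆ X and check whether π^{-1}(V) ∈ τ. V is open in τ_Q iff π^{-1}(V) ∈ τ.
  V = {}: π^{-1}(V) = ∅ ∈ τ ✓.
  V = {[1=3]}: π^{-1}(V) = {1, 3} ∉ τ ✗.
  V = {[2]}: π^{-1}(V) = {2} ∉ τ ✗.
  V = {[1=3], [2]}: π^{-1}(V) = {1, 2, 3} ∈ τ ✓.
Open sets in the quotient: τ_Q = {{}, {[1=3], [2]}} (2 elements).


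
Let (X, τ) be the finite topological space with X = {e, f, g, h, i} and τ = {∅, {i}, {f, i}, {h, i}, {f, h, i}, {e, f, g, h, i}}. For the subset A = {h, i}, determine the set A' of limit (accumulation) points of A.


A' = {e, f, g, h}

For each x ∈ X, list the open sets U ∈ τ with x ∈ U, then check whether U ∩ (A ∖ {x}) ≠ ∅ for every such U.
  x = e: opens ∋ x are {e, f, g, h, i}; each meets A ∖ {e}, so x IS a limit point.
  x = f: opens ∋ x are {f, i}, {f, h, i}, {e, f, g, h, i}; each meets A ∖ {f}, so x IS a limit point.
  x = g: opens ∋ x are {e, f, g, h, i}; each meets A ∖ {g}, so x IS a limit point.
  x = h: opens ∋ x are {h, i}, {f, h, i}, {e, f, g, h, i}; each meets A ∖ {h}, so x IS a limit point.
  x = i: open {i} ∋ x has {i} ∩ (A ∖ {i}) = ∅, so x is NOT a limit point.
Collecting: A' = {e, f, g, h}.


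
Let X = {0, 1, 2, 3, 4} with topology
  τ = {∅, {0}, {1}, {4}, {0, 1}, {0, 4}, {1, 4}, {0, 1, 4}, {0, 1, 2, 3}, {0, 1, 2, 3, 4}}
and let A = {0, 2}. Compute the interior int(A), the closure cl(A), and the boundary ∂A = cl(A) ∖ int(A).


int(A) = {0}, cl(A) = {0, 2, 3}, ∂A = {2, 3}.

Closed sets in (X, τ) are complements of opens:
  closed(X, τ) = {∅, {4}, {2, 3}, {0, 2, 3}, {1, 2, 3}, {2, 3, 4}, {0, 1, 2, 3}, {0, 2, 3, 4}, {1, 2, 3, 4}, {0, 1, 2, 3, 4}}.
int(A) = ⋃ {U ∈ τ : U ⊆ A}. Opens contained in A: ∅, {0}.
Taking the union of these: int(A) = {0}.
cl(A) = ⋂ {C closed : A ⊆ C}. Closed sets containing A: {0, 2, 3}, {0, 1, 2, 3}, {0, 2, 3, 4}, {0, 1, 2, 3, 4}.
Intersecting these: cl(A) = {0, 2, 3}.
∂A = cl(A) ∖ int(A) = {0, 2, 3} ∖ {0} = {2, 3}.


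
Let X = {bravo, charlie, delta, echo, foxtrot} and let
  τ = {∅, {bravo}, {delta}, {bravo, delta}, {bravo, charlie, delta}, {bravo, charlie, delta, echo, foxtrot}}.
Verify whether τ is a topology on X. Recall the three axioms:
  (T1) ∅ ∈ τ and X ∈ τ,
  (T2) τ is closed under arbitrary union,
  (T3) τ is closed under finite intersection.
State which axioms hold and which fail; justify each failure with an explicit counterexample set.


τ IS a topology on X.

Axiom (T1): ∅ ∈ τ? Yes; X ∈ τ? Yes.
Axiom (T2/T3): check pairwise unions and intersections of members of τ.
All pairwise intersections and unions checked — each lies in τ. Therefore τ satisfies (T1), (T2), (T3): it IS a topology on X.
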